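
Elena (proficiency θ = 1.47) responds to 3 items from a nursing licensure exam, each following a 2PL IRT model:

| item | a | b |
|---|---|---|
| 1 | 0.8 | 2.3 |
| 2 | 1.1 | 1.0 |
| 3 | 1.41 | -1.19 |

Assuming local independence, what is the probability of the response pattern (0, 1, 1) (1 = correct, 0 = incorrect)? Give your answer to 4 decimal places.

0.4041

P(θ) = 1 / (1 + exp(−a(θ − b)))
P_1 = 1/(1+e^{0.6640}) = 0.3398
P_2 = 1/(1+e^{-0.5170}) = 0.6264
P_3 = 1/(1+e^{-3.7506}) = 0.9770
L = (1−P_1) × P_2 × P_3 = 0.6602 × 0.6264 × 0.9770 = 0.40406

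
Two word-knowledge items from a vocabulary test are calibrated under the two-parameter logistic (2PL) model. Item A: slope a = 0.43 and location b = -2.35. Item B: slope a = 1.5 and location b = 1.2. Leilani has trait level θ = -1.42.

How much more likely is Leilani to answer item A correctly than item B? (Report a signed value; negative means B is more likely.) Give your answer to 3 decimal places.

0.579

P(θ) = 1 / (1 + exp(−a(θ − b)))
P_A = 0.5987
P_B = 0.0193
P_A − P_B = 0.5794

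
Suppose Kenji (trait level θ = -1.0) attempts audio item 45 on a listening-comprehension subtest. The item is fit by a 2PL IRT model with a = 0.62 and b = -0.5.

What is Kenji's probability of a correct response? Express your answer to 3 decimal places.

0.423

P(θ) = 1 / (1 + exp(−a(θ − b)))
Exponent: 0.62 × (-1.0 − (-0.5)) = -0.3100
1/(1 + e^{0.3100}) = 0.4231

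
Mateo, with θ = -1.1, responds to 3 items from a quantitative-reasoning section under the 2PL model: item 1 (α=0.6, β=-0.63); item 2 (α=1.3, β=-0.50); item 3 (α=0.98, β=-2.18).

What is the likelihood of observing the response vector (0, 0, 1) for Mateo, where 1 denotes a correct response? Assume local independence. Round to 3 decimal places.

0.290

P(θ) = 1 / (1 + exp(−α(θ − β)))
P_1 = 1/(1+e^{0.2820}) = 0.4300
P_2 = 1/(1+e^{0.7800}) = 0.3143
P_3 = 1/(1+e^{-1.0584}) = 0.7424
L = (1−P_1) × (1−P_2) × P_3 = 0.5700 × 0.6857 × 0.7424 = 0.29017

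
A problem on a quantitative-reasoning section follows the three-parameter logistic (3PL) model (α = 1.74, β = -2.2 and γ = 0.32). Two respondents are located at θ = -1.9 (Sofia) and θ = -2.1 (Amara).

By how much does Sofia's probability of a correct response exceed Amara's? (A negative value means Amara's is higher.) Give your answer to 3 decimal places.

0.057

P(θ) = γ + (1 − γ) · 1 / (1 + exp(−α(θ − β)))
P(Sofia) = 0.7468  [exponent 0.5220]
P(Amara) = 0.6895  [exponent 0.1740]
Difference = 0.7468 − 0.6895 = 0.0573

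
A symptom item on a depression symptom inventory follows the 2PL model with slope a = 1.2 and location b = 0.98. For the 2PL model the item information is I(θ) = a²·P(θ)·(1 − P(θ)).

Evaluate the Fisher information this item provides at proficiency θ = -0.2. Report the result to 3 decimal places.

0.226

P = 1/(1+e^{1.4160}) = 0.1953
P(1−P) = 0.1953 × 0.8047 = 0.1572
I = a² × P(1−P) = 1.2² × 0.1572 = 0.22630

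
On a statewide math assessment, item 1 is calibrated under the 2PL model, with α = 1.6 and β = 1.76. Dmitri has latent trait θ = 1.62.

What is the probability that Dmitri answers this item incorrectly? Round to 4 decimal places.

P(θ) = 1 / (1 + exp(−α(θ − β)))
Exponent: 1.6 × (1.62 − 1.76) = -0.2240
1/(1 + e^{0.2240}) = 0.4442
P(incorrect) = 1 − 0.4442 = 0.5558

0.5558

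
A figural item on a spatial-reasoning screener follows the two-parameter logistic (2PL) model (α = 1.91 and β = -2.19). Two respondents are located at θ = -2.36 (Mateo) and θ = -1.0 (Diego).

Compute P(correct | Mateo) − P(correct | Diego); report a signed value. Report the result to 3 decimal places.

P(θ) = 1 / (1 + exp(−α(θ − β)))
P(Mateo) = 0.4195  [exponent -0.3247]
P(Diego) = 0.9066  [exponent 2.2729]
Difference = 0.4195 − 0.9066 = -0.4871

-0.487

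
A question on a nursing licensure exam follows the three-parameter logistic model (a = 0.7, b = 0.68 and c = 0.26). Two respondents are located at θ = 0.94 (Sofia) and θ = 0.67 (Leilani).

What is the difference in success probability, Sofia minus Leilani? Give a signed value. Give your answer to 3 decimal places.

P(θ) = c + (1 − c) · 1 / (1 + exp(−a(θ − b)))
P(Sofia) = 0.6636  [exponent 0.1820]
P(Leilani) = 0.6287  [exponent -0.0070]
Difference = 0.6636 − 0.6287 = 0.0349

0.035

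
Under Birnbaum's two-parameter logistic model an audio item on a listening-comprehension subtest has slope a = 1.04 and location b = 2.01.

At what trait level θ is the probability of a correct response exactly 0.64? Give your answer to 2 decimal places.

P(θ) = 1 / (1 + exp(−a(θ − b)))
logit = ln(0.6400/0.3600) = 0.5754
θ = b + logit/(a) = 2.01 + 0.5754/1.0400 = 2.5632

2.56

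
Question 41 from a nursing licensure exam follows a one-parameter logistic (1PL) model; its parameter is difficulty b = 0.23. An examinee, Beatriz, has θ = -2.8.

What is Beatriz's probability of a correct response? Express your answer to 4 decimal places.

0.0461

P(θ) = 1 / (1 + exp(−(θ − b)))
Exponent: (-2.8 − 0.23) = -3.0300
1/(1 + e^{3.0300}) = 0.0461
P = 0.0461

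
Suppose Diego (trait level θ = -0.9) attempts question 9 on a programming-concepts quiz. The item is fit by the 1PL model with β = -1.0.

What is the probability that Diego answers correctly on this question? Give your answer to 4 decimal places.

P(θ) = 1 / (1 + exp(−(θ − β)))
Exponent: (-0.9 − (-1.0)) = 0.1000
1/(1 + e^{-0.1000}) = 0.5250
P = 0.5250

0.5250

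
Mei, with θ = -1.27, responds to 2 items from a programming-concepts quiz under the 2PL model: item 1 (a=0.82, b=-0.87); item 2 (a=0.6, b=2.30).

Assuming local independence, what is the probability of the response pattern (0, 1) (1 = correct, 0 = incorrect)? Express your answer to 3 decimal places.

P(θ) = 1 / (1 + exp(−a(θ − b)))
P_1 = 1/(1+e^{0.3280}) = 0.4187
P_2 = 1/(1+e^{2.1420}) = 0.1051
L = (1−P_1) × P_2 = 0.5813 × 0.1051 = 0.06108

0.061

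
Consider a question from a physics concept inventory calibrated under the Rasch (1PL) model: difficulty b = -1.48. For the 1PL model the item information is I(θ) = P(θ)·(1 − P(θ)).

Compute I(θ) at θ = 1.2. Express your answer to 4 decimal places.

P = 1/(1+e^{-2.6800}) = 0.9358
P(1−P) = 0.9358 × 0.0642 = 0.0600
I = P(1−P) = 0.06005

0.0600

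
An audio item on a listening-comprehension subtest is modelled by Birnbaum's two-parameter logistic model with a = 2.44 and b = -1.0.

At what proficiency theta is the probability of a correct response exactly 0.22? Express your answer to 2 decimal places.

P(theta) = 1 / (1 + exp(−a(theta − b)))
logit = ln(0.2200/0.7800) = -1.2657
theta = b + logit/(a) = -1.0 + (-1.2657)/2.4400 = -1.5187

-1.52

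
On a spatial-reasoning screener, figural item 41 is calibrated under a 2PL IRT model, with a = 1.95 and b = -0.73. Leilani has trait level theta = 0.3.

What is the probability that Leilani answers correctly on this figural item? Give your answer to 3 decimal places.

0.882

P(theta) = 1 / (1 + exp(−a(theta − b)))
Exponent: 1.95 × (0.3 − (-0.73)) = 2.0085
1/(1 + e^{-2.0085}) = 0.8817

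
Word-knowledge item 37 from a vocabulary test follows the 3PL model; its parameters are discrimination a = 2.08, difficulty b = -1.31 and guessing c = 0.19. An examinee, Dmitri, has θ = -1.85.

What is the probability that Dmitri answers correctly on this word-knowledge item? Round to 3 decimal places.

0.389

P(θ) = c + (1 − c) · 1 / (1 + exp(−a(θ − b)))
Exponent: 2.08 × (-1.85 − (-1.31)) = -1.1232
1/(1 + e^{1.1232}) = 0.2454
P = 0.19 + 0.81 × 0.2454 = 0.3888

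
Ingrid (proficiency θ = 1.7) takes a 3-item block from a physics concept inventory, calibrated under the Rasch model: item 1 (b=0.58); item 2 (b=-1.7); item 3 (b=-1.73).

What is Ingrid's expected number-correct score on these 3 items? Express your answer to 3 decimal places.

2.690

P(θ) = 1 / (1 + exp(−(θ − b)))
P_1 = 1/(1+e^{-1.1200}) = 0.7540
P_2 = 1/(1+e^{-3.4000}) = 0.9677
P_3 = 1/(1+e^{-3.4300}) = 0.9686
E[score] = 0.7540 + 0.9677 + 0.9686 = 2.6903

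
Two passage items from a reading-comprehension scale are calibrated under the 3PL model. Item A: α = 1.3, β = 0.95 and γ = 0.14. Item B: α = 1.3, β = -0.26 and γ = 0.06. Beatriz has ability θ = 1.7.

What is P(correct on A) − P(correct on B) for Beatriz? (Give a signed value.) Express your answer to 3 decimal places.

-0.167

P(θ) = γ + (1 − γ) · 1 / (1 + exp(−α(θ − β)))
P_A = 0.7645
P_B = 0.9318
P_A − P_B = -0.1673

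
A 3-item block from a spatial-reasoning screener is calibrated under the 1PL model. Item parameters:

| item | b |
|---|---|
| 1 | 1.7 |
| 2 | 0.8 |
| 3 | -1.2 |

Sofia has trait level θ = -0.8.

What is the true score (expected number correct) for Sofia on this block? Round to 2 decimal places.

P(θ) = 1 / (1 + exp(−(θ − b)))
P_1 = 1/(1+e^{2.5000}) = 0.0759
P_2 = 1/(1+e^{1.6000}) = 0.1680
P_3 = 1/(1+e^{-0.4000}) = 0.5987
E[score] = 0.0759 + 0.1680 + 0.5987 = 0.8425

0.84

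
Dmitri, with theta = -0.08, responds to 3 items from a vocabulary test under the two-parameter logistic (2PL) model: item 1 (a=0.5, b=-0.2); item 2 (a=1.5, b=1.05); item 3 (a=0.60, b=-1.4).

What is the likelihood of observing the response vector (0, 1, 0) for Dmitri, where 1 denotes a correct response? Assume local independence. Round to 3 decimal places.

P(theta) = 1 / (1 + exp(−a(theta − b)))
P_1 = 1/(1+e^{-0.0600}) = 0.5150
P_2 = 1/(1+e^{1.6950}) = 0.1551
P_3 = 1/(1+e^{-0.7920}) = 0.6883
L = (1−P_1) × P_2 × (1−P_3) = 0.4850 × 0.1551 × 0.3117 = 0.02345

0.023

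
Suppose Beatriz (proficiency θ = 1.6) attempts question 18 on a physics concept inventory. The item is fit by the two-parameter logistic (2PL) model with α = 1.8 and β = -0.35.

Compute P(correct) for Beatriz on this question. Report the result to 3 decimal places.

P(θ) = 1 / (1 + exp(−α(θ − β)))
Exponent: 1.8 × (1.6 − (-0.35)) = 3.5100
1/(1 + e^{-3.5100}) = 0.9710

0.971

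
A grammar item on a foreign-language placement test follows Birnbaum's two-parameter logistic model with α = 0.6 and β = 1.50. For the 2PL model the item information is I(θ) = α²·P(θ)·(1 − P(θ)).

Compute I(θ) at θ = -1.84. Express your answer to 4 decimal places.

0.0377

P = 1/(1+e^{2.0040}) = 0.1188
P(1−P) = 0.1188 × 0.8812 = 0.1047
I = α² × P(1−P) = 0.6² × 0.1047 = 0.03768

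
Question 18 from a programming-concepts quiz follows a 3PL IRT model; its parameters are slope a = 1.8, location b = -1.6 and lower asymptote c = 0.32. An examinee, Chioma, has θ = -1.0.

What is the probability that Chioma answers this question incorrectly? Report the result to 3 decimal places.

0.172

P(θ) = c + (1 − c) · 1 / (1 + exp(−a(θ − b)))
Exponent: 1.8 × (-1.0 − (-1.6)) = 1.0800
1/(1 + e^{-1.0800}) = 0.7465
P = 0.32 + 0.68 × 0.7465 = 0.8276
P(incorrect) = 1 − 0.8276 = 0.1724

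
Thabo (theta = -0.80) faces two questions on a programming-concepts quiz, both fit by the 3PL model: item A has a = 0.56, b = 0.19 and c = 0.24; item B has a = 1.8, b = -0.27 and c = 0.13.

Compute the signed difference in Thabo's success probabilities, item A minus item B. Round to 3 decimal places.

P(theta) = c + (1 − c) · 1 / (1 + exp(−a(theta − b)))
P_A = 0.5173
P_B = 0.3719
P_A − P_B = 0.1454

0.145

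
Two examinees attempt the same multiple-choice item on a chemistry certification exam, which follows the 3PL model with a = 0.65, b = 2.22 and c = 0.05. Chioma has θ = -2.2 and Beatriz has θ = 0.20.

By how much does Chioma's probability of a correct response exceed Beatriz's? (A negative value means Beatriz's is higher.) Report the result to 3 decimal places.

-0.151

P(θ) = c + (1 − c) · 1 / (1 + exp(−a(θ − b)))
P(Chioma) = 0.1008  [exponent -2.8730]
P(Beatriz) = 0.2514  [exponent -1.3130]
Difference = 0.1008 − 0.2514 = -0.1506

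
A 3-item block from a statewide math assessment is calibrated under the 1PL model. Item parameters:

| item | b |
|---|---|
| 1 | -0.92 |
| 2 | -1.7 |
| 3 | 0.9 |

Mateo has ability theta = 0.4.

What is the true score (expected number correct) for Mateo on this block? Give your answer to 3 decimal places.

P(theta) = 1 / (1 + exp(−(theta − b)))
P_1 = 1/(1+e^{-1.3200}) = 0.7892
P_2 = 1/(1+e^{-2.1000}) = 0.8909
P_3 = 1/(1+e^{0.5000}) = 0.3775
E[score] = 0.7892 + 0.8909 + 0.3775 = 2.0576

2.058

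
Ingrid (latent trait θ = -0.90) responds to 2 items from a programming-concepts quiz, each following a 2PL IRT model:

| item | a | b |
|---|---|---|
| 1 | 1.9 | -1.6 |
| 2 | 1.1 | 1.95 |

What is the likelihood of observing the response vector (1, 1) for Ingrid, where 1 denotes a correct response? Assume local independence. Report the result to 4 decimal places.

0.0330

P(θ) = 1 / (1 + exp(−a(θ − b)))
P_1 = 1/(1+e^{-1.3300}) = 0.7908
P_2 = 1/(1+e^{3.1350}) = 0.0417
L = P_1 × P_2 = 0.7908 × 0.0417 = 0.03297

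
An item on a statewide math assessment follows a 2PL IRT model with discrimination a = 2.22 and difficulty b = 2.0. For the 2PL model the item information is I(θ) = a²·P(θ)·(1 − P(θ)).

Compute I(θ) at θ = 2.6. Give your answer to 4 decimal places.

0.8143

P = 1/(1+e^{-1.3320}) = 0.7912
P(1−P) = 0.7912 × 0.2088 = 0.1652
I = a² × P(1−P) = 2.22² × 0.1652 = 0.81427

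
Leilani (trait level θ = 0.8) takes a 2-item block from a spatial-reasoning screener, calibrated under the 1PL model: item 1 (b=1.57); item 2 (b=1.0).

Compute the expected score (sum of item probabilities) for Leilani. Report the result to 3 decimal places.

P(θ) = 1 / (1 + exp(−(θ − b)))
P_1 = 1/(1+e^{0.7700}) = 0.3165
P_2 = 1/(1+e^{0.2000}) = 0.4502
E[score] = 0.3165 + 0.4502 = 0.7666

0.767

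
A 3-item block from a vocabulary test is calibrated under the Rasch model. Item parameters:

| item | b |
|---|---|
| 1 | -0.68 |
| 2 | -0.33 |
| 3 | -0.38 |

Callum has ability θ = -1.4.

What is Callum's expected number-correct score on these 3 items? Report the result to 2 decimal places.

P(θ) = 1 / (1 + exp(−(θ − b)))
P_1 = 1/(1+e^{0.7200}) = 0.3274
P_2 = 1/(1+e^{1.0700}) = 0.2554
P_3 = 1/(1+e^{1.0200}) = 0.2650
E[score] = 0.3274 + 0.2554 + 0.2650 = 0.8478

0.85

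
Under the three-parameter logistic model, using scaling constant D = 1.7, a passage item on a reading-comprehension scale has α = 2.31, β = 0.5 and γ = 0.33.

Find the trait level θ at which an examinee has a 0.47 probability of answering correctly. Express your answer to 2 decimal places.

0.16

P(θ) = γ + (1 − γ) · 1 / (1 + exp(−D·α(θ − β)))
Remove guessing floor: (0.47 − 0.33)/(1 − 0.33) = 0.2090
logit = ln(0.2090/0.7910) = -1.3312
θ = β + logit/(1.7·α) = 0.5 + (-1.3312)/3.9270 = 0.1610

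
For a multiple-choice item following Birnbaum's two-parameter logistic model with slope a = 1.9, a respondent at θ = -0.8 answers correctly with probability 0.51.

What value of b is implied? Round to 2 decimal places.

P(θ) = 1 / (1 + exp(−a(θ − b)))
logit(0.51) = ln(0.51/0.49) = 0.0400
b = θ − logit/(a) = -0.8 − 0.0400/1.9000 = -0.8211

-0.82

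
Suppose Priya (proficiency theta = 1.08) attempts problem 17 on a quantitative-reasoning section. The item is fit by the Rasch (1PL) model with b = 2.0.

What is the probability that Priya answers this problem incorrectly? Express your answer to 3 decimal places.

0.715

P(theta) = 1 / (1 + exp(−(theta − b)))
Exponent: (1.08 − 2.0) = -0.9200
1/(1 + e^{0.9200}) = 0.2850
P = 0.2850
P(incorrect) = 1 − 0.2850 = 0.7150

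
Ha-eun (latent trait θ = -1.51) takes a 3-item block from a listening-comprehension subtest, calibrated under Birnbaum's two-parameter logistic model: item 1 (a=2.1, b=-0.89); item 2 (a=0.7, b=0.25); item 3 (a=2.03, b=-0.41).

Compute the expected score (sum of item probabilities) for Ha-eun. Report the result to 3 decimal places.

P(θ) = 1 / (1 + exp(−a(θ − b)))
P_1 = 1/(1+e^{1.3020}) = 0.2138
P_2 = 1/(1+e^{1.2320}) = 0.2258
P_3 = 1/(1+e^{2.2330}) = 0.0968
E[score] = 0.2138 + 0.2258 + 0.0968 = 0.5365

0.536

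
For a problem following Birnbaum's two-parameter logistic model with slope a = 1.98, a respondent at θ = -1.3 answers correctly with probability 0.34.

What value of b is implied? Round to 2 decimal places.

P(θ) = 1 / (1 + exp(−a(θ − b)))
logit(0.34) = ln(0.34/0.66) = -0.6633
b = θ − logit/(a) = -1.3 − (-0.6633)/1.9800 = -0.9650

-0.97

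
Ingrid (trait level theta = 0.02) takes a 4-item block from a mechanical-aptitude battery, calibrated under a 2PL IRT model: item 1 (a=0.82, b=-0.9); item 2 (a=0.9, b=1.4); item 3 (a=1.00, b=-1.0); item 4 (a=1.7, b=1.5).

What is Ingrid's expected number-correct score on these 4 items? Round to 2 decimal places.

1.71

P(theta) = 1 / (1 + exp(−a(theta − b)))
P_1 = 1/(1+e^{-0.7544}) = 0.6801
P_2 = 1/(1+e^{1.2420}) = 0.2241
P_3 = 1/(1+e^{-1.0200}) = 0.7350
P_4 = 1/(1+e^{2.5160}) = 0.0747
E[score] = 0.6801 + 0.2241 + 0.7350 + 0.0747 = 1.7139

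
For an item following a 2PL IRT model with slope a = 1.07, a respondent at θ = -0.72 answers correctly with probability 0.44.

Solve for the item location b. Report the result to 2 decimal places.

P(θ) = 1 / (1 + exp(−a(θ − b)))
logit(0.44) = ln(0.44/0.56) = -0.2412
b = θ − logit/(a) = -0.72 − (-0.2412)/1.0700 = -0.4946

-0.49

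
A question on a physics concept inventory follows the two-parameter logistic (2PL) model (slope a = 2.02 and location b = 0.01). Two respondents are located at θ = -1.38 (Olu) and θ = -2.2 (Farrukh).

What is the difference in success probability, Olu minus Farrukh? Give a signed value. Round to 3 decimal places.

0.046

P(θ) = 1 / (1 + exp(−a(θ − b)))
P(Olu) = 0.0569  [exponent -2.8078]
P(Farrukh) = 0.0114  [exponent -4.4642]
Difference = 0.0569 − 0.0114 = 0.0455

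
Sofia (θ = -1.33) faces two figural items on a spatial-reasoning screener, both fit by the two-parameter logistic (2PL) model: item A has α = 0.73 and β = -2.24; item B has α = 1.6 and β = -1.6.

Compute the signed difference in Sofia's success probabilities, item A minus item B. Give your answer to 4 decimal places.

P(θ) = 1 / (1 + exp(−α(θ − β)))
P_A = 0.6602
P_B = 0.6064
P_A − P_B = 0.0539

0.0539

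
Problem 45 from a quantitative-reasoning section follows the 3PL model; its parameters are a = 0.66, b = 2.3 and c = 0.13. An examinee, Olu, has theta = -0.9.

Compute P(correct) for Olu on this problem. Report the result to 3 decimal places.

0.224

P(theta) = c + (1 − c) · 1 / (1 + exp(−a(theta − b)))
Exponent: 0.66 × (-0.9 − 2.3) = -2.1120
1/(1 + e^{2.1120}) = 0.1079
P = 0.13 + 0.87 × 0.1079 = 0.2239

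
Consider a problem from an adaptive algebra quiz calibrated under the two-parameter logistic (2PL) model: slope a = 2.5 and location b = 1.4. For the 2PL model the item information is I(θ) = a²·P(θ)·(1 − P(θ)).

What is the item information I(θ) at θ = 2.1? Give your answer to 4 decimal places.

0.7883

P = 1/(1+e^{-1.7500}) = 0.8520
P(1−P) = 0.8520 × 0.1480 = 0.1261
I = a² × P(1−P) = 2.5² × 0.1261 = 0.78831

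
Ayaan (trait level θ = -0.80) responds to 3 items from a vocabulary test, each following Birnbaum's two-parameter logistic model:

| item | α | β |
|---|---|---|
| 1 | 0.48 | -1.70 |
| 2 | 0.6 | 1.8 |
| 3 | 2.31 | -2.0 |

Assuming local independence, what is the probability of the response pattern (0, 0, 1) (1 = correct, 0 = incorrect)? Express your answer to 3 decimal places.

P(θ) = 1 / (1 + exp(−α(θ − β)))
P_1 = 1/(1+e^{-0.4320}) = 0.6064
P_2 = 1/(1+e^{1.5600}) = 0.1736
P_3 = 1/(1+e^{-2.7720}) = 0.9411
L = (1−P_1) × (1−P_2) × P_3 = 0.3936 × 0.8264 × 0.9411 = 0.30615

0.306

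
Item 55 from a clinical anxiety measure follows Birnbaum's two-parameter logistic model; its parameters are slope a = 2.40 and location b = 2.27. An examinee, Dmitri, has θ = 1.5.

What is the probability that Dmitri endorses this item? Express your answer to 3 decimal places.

P(θ) = 1 / (1 + exp(−a(θ − b)))
Exponent: 2.40 × (1.5 − 2.27) = -1.8480
1/(1 + e^{1.8480}) = 0.1361

0.136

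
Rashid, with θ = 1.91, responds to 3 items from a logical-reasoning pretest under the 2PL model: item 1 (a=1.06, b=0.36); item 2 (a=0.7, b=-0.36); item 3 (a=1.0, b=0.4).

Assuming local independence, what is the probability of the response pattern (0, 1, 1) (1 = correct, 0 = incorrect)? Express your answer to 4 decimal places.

P(θ) = 1 / (1 + exp(−a(θ − b)))
P_1 = 1/(1+e^{-1.6430}) = 0.8379
P_2 = 1/(1+e^{-1.5890}) = 0.8305
P_3 = 1/(1+e^{-1.5100}) = 0.8191
L = (1−P_1) × P_2 × P_3 = 0.1621 × 0.8305 × 0.8191 = 0.11023

0.1102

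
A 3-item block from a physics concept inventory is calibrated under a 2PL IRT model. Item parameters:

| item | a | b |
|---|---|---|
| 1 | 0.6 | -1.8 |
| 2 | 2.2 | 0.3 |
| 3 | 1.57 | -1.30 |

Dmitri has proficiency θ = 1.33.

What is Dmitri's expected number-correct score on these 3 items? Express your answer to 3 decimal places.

2.758

P(θ) = 1 / (1 + exp(−a(θ − b)))
P_1 = 1/(1+e^{-1.8780}) = 0.8674
P_2 = 1/(1+e^{-2.2660}) = 0.9060
P_3 = 1/(1+e^{-4.1291}) = 0.9842
E[score] = 0.8674 + 0.9060 + 0.9842 = 2.7576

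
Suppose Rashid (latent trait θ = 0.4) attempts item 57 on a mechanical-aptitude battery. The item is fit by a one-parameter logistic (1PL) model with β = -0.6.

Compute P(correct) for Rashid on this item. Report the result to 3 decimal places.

0.731

P(θ) = 1 / (1 + exp(−(θ − β)))
Exponent: (0.4 − (-0.6)) = 1.0000
1/(1 + e^{-1.0000}) = 0.7311
P = 0.7311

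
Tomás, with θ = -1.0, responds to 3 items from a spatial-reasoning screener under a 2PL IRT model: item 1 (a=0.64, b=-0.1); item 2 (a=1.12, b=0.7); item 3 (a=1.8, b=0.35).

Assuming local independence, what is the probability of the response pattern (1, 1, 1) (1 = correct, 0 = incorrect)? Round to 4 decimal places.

0.0038

P(θ) = 1 / (1 + exp(−a(θ − b)))
P_1 = 1/(1+e^{0.5760}) = 0.3599
P_2 = 1/(1+e^{1.9040}) = 0.1297
P_3 = 1/(1+e^{2.4300}) = 0.0809
L = P_1 × P_2 × P_3 = 0.3599 × 0.1297 × 0.0809 = 0.00378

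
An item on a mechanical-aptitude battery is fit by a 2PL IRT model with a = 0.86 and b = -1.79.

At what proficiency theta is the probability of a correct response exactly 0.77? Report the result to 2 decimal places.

-0.38

P(theta) = 1 / (1 + exp(−a(theta − b)))
logit = ln(0.7700/0.2300) = 1.2083
theta = b + logit/(a) = -1.79 + 1.2083/0.8600 = -0.3850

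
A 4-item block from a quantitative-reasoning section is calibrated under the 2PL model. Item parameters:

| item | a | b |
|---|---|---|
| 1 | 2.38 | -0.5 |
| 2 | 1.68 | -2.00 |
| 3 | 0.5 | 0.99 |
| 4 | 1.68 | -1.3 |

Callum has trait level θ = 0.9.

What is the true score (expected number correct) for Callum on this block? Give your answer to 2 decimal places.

3.42

P(θ) = 1 / (1 + exp(−a(θ − b)))
P_1 = 1/(1+e^{-3.3320}) = 0.9655
P_2 = 1/(1+e^{-4.8720}) = 0.9924
P_3 = 1/(1+e^{0.0450}) = 0.4888
P_4 = 1/(1+e^{-3.6960}) = 0.9758
E[score] = 0.9655 + 0.9924 + 0.4888 + 0.9758 = 3.4224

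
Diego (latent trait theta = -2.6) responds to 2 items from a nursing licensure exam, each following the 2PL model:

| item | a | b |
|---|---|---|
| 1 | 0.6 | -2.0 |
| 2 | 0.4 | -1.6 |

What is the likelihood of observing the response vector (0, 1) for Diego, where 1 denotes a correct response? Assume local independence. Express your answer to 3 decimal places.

P(theta) = 1 / (1 + exp(−a(theta − b)))
P_1 = 1/(1+e^{0.3600}) = 0.4110
P_2 = 1/(1+e^{0.4000}) = 0.4013
L = (1−P_1) × P_2 = 0.5890 × 0.4013 = 0.23639

0.236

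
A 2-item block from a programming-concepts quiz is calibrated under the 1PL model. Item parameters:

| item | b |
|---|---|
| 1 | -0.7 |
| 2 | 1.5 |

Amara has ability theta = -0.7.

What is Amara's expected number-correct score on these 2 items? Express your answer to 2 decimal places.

0.60

P(theta) = 1 / (1 + exp(−(theta − b)))
P_1 = 1/(1+e^{0.0000}) = 0.5000
P_2 = 1/(1+e^{2.2000}) = 0.0998
E[score] = 0.5000 + 0.0998 = 0.5998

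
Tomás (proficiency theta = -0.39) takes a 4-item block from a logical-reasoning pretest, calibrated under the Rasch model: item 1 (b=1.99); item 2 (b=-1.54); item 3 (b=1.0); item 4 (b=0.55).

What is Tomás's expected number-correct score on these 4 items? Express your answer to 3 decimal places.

P(theta) = 1 / (1 + exp(−(theta − b)))
P_1 = 1/(1+e^{2.3800}) = 0.0847
P_2 = 1/(1+e^{-1.1500}) = 0.7595
P_3 = 1/(1+e^{1.3900}) = 0.1994
P_4 = 1/(1+e^{0.9400}) = 0.2809
E[score] = 0.0847 + 0.7595 + 0.1994 + 0.2809 = 1.3245

1.325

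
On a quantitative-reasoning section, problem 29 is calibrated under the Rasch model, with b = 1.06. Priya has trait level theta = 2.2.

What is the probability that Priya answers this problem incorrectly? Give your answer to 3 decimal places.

0.242

P(theta) = 1 / (1 + exp(−(theta − b)))
Exponent: (2.2 − 1.06) = 1.1400
1/(1 + e^{-1.1400}) = 0.7577
P = 0.7577
P(incorrect) = 1 − 0.7577 = 0.2423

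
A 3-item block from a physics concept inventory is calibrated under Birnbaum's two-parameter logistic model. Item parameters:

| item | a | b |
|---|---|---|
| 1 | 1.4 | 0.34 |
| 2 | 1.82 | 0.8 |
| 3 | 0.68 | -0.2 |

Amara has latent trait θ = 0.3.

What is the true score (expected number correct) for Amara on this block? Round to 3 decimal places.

P(θ) = 1 / (1 + exp(−a(θ − b)))
P_1 = 1/(1+e^{0.0560}) = 0.4860
P_2 = 1/(1+e^{0.9100}) = 0.2870
P_3 = 1/(1+e^{-0.3400}) = 0.5842
E[score] = 0.4860 + 0.2870 + 0.5842 = 1.3572

1.357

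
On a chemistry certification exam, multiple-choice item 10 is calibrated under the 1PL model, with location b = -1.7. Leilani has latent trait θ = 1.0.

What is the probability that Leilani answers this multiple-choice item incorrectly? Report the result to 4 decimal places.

0.0630

P(θ) = 1 / (1 + exp(−(θ − b)))
Exponent: (1.0 − (-1.7)) = 2.7000
1/(1 + e^{-2.7000}) = 0.9370
P = 0.9370
P(incorrect) = 1 − 0.9370 = 0.0630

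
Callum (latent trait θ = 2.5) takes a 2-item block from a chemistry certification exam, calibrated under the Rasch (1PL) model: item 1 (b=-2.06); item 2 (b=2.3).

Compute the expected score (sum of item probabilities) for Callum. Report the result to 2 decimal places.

P(θ) = 1 / (1 + exp(−(θ − b)))
P_1 = 1/(1+e^{-4.5600}) = 0.9896
P_2 = 1/(1+e^{-0.2000}) = 0.5498
E[score] = 0.9896 + 0.5498 = 1.5395

1.54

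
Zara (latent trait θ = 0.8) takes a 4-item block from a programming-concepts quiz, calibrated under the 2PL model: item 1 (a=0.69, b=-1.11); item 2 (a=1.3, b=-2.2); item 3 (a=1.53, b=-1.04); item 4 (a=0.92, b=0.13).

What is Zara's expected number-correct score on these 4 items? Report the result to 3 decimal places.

3.362

P(θ) = 1 / (1 + exp(−a(θ − b)))
P_1 = 1/(1+e^{-1.3179}) = 0.7888
P_2 = 1/(1+e^{-3.9000}) = 0.9802
P_3 = 1/(1+e^{-2.8152}) = 0.9435
P_4 = 1/(1+e^{-0.6164}) = 0.6494
E[score] = 0.7888 + 0.9802 + 0.9435 + 0.6494 = 3.3619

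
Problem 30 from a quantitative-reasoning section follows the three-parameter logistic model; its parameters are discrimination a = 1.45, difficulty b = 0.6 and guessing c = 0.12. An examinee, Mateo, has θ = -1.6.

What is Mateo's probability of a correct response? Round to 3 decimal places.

0.155

P(θ) = c + (1 − c) · 1 / (1 + exp(−a(θ − b)))
Exponent: 1.45 × (-1.6 − 0.6) = -3.1900
1/(1 + e^{3.1900}) = 0.0395
P = 0.12 + 0.88 × 0.0395 = 0.1548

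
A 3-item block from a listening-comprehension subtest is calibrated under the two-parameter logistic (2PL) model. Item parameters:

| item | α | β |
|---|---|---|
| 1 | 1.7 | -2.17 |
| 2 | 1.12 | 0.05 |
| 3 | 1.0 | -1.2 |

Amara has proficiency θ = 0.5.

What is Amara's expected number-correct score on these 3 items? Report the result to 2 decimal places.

2.46

P(θ) = 1 / (1 + exp(−α(θ − β)))
P_1 = 1/(1+e^{-4.5390}) = 0.9894
P_2 = 1/(1+e^{-0.5040}) = 0.6234
P_3 = 1/(1+e^{-1.7000}) = 0.8455
E[score] = 0.9894 + 0.6234 + 0.8455 = 2.4584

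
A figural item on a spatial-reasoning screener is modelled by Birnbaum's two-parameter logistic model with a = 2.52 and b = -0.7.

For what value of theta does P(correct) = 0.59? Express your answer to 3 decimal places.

-0.556

P(theta) = 1 / (1 + exp(−a(theta − b)))
logit = ln(0.5900/0.4100) = 0.3640
theta = b + logit/(a) = -0.7 + 0.3640/2.5200 = -0.5556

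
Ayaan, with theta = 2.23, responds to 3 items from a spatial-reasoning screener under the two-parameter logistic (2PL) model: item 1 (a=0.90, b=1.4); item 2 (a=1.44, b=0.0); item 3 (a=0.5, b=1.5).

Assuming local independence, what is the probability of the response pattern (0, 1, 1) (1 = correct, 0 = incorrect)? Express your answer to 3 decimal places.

P(theta) = 1 / (1 + exp(−a(theta − b)))
P_1 = 1/(1+e^{-0.7470}) = 0.6785
P_2 = 1/(1+e^{-3.2112}) = 0.9613
P_3 = 1/(1+e^{-0.3650}) = 0.5903
L = (1−P_1) × P_2 × P_3 = 0.3215 × 0.9613 × 0.5903 = 0.18240

0.182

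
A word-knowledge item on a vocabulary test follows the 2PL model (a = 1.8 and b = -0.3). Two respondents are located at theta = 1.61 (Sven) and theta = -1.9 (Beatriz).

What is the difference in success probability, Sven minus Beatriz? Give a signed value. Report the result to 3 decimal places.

P(theta) = 1 / (1 + exp(−a(theta − b)))
P(Sven) = 0.9689  [exponent 3.4380]
P(Beatriz) = 0.0532  [exponent -2.8800]
Difference = 0.9689 − 0.0532 = 0.9157

0.916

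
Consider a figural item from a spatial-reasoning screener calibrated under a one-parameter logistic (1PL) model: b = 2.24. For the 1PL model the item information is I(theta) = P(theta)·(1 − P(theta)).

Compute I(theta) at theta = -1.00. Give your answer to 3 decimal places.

0.036

P = 1/(1+e^{3.2400}) = 0.0377
P(1−P) = 0.0377 × 0.9623 = 0.0363
I = P(1−P) = 0.03627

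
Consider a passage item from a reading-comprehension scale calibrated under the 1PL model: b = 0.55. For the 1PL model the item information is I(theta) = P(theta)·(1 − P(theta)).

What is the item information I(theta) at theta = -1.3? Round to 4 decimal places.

P = 1/(1+e^{1.8500}) = 0.1359
P(1−P) = 0.1359 × 0.8641 = 0.1174
I = P(1−P) = 0.11741

0.1174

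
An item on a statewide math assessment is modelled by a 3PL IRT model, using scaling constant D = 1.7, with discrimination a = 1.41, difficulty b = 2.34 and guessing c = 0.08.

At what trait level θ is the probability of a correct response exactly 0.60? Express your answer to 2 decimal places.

P(θ) = c + (1 − c) · 1 / (1 + exp(−D·a(θ − b)))
Remove guessing floor: (0.60 − 0.08)/(1 − 0.08) = 0.5652
logit = ln(0.5652/0.4348) = 0.2624
θ = b + logit/(1.7·a) = 2.34 + 0.2624/2.3970 = 2.4495

2.45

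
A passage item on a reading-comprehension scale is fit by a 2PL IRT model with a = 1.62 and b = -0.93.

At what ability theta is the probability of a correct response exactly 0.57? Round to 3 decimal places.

-0.756

P(theta) = 1 / (1 + exp(−a(theta − b)))
logit = ln(0.5700/0.4300) = 0.2819
theta = b + logit/(a) = -0.93 + 0.2819/1.6200 = -0.7560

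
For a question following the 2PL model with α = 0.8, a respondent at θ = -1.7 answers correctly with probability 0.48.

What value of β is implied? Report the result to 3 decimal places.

-1.600

P(θ) = 1 / (1 + exp(−α(θ − β)))
logit(0.48) = ln(0.48/0.52) = -0.0800
β = θ − logit/(α) = -1.7 − (-0.0800)/0.8000 = -1.5999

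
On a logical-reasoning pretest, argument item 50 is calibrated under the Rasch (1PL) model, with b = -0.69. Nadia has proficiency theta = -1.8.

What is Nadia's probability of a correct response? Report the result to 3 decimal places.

0.248

P(theta) = 1 / (1 + exp(−(theta − b)))
Exponent: (-1.8 − (-0.69)) = -1.1100
1/(1 + e^{1.1100}) = 0.2479
P = 0.2479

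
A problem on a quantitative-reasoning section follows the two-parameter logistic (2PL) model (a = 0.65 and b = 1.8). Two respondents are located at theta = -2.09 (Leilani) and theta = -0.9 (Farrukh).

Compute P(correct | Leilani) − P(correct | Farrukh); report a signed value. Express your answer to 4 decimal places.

-0.0735

P(theta) = 1 / (1 + exp(−a(theta − b)))
P(Leilani) = 0.0739  [exponent -2.5285]
P(Farrukh) = 0.1474  [exponent -1.7550]
Difference = 0.0739 − 0.1474 = -0.0735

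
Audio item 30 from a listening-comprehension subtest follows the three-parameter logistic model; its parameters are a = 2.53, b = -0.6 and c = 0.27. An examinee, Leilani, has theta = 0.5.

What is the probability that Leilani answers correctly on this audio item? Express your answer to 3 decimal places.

0.957

P(theta) = c + (1 − c) · 1 / (1 + exp(−a(theta − b)))
Exponent: 2.53 × (0.5 − (-0.6)) = 2.7830
1/(1 + e^{-2.7830}) = 0.9418
P = 0.27 + 0.73 × 0.9418 = 0.9575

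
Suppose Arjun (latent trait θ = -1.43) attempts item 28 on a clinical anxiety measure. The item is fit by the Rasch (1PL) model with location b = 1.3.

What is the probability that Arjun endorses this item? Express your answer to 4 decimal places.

P(θ) = 1 / (1 + exp(−(θ − b)))
Exponent: (-1.43 − 1.3) = -2.7300
1/(1 + e^{2.7300}) = 0.0612
P = 0.0612

0.0612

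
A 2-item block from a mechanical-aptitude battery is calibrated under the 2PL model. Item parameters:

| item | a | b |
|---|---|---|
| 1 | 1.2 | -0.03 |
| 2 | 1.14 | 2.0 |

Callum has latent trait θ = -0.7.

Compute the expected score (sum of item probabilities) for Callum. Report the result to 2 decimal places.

0.35

P(θ) = 1 / (1 + exp(−a(θ − b)))
P_1 = 1/(1+e^{0.8040}) = 0.3092
P_2 = 1/(1+e^{3.0780}) = 0.0440
E[score] = 0.3092 + 0.0440 = 0.3532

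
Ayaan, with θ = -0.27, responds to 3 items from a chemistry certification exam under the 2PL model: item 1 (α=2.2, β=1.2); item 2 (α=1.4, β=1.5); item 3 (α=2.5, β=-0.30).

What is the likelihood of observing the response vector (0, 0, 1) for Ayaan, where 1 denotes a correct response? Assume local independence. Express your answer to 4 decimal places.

P(θ) = 1 / (1 + exp(−α(θ − β)))
P_1 = 1/(1+e^{3.2340}) = 0.0379
P_2 = 1/(1+e^{2.4780}) = 0.0774
P_3 = 1/(1+e^{-0.0750}) = 0.5187
L = (1−P_1) × (1−P_2) × P_3 = 0.9621 × 0.9226 × 0.5187 = 0.46044

0.4604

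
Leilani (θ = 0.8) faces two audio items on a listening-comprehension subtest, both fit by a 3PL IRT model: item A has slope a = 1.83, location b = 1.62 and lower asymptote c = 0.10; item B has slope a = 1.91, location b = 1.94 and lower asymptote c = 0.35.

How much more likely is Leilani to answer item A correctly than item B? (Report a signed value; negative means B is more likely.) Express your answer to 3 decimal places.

-0.152

P(θ) = c + (1 − c) · 1 / (1 + exp(−a(θ − b)))
P_A = 0.2641
P_B = 0.4162
P_A − P_B = -0.1521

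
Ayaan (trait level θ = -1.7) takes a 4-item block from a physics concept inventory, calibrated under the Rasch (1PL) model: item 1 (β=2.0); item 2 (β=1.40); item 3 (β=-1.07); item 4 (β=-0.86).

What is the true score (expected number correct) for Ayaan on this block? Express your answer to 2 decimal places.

P(θ) = 1 / (1 + exp(−(θ − β)))
P_1 = 1/(1+e^{3.7000}) = 0.0241
P_2 = 1/(1+e^{3.1000}) = 0.0431
P_3 = 1/(1+e^{0.6300}) = 0.3475
P_4 = 1/(1+e^{0.8400}) = 0.3015
E[score] = 0.0241 + 0.0431 + 0.3475 + 0.3015 = 0.7163

0.72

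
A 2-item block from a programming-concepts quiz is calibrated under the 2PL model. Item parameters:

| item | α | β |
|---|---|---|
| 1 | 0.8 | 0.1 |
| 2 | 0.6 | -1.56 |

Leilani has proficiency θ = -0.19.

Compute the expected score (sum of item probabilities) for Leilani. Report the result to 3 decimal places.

1.137

P(θ) = 1 / (1 + exp(−α(θ − β)))
P_1 = 1/(1+e^{0.2320}) = 0.4423
P_2 = 1/(1+e^{-0.8220}) = 0.6947
E[score] = 0.4423 + 0.6947 = 1.1369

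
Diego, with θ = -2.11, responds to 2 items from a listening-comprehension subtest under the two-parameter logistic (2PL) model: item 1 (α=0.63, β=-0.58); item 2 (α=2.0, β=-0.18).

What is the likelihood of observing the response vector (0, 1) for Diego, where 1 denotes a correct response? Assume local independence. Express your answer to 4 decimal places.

0.0149

P(θ) = 1 / (1 + exp(−α(θ − β)))
P_1 = 1/(1+e^{0.9639}) = 0.2761
P_2 = 1/(1+e^{3.8600}) = 0.0206
L = (1−P_1) × P_2 = 0.7239 × 0.0206 = 0.01494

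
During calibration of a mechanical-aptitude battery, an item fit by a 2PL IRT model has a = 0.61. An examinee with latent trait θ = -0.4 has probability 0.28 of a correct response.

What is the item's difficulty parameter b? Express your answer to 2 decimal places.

P(θ) = 1 / (1 + exp(−a(θ − b)))
logit(0.28) = ln(0.28/0.72) = -0.9445
b = θ − logit/(a) = -0.4 − (-0.9445)/0.6100 = 1.1483

1.15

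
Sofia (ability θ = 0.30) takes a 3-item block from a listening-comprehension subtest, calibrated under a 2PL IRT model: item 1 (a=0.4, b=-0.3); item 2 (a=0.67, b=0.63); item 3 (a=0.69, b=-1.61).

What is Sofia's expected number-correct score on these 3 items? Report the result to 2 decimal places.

P(θ) = 1 / (1 + exp(−a(θ − b)))
P_1 = 1/(1+e^{-0.2400}) = 0.5597
P_2 = 1/(1+e^{0.2211}) = 0.4449
P_3 = 1/(1+e^{-1.3179}) = 0.7888
E[score] = 0.5597 + 0.4449 + 0.7888 = 1.7935

1.79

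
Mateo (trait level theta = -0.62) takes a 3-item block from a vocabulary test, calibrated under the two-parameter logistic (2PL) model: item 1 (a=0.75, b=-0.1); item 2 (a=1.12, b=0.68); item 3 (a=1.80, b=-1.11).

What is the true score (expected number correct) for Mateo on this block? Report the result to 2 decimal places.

1.30

P(theta) = 1 / (1 + exp(−a(theta − b)))
P_1 = 1/(1+e^{0.3900}) = 0.4037
P_2 = 1/(1+e^{1.4560}) = 0.1891
P_3 = 1/(1+e^{-0.8820}) = 0.7072
E[score] = 0.4037 + 0.1891 + 0.7072 = 1.3000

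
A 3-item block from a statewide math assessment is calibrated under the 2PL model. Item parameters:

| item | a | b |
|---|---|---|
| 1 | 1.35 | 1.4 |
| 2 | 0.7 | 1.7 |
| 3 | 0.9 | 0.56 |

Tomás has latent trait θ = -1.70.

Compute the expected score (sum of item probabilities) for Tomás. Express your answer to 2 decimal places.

0.22

P(θ) = 1 / (1 + exp(−a(θ − b)))
P_1 = 1/(1+e^{4.1850}) = 0.0150
P_2 = 1/(1+e^{2.3800}) = 0.0847
P_3 = 1/(1+e^{2.0340}) = 0.1157
E[score] = 0.0150 + 0.0847 + 0.1157 = 0.2154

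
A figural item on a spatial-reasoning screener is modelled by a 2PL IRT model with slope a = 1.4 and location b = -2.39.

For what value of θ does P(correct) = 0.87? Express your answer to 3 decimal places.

P(θ) = 1 / (1 + exp(−a(θ − b)))
logit = ln(0.8700/0.1300) = 1.9010
θ = b + logit/(a) = -2.39 + 1.9010/1.4000 = -1.0322

-1.032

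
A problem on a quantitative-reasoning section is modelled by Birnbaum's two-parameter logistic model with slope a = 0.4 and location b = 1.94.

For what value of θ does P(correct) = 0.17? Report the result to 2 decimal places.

-2.02

P(θ) = 1 / (1 + exp(−a(θ − b)))
logit = ln(0.1700/0.8300) = -1.5856
θ = b + logit/(a) = 1.94 + (-1.5856)/0.4000 = -2.0241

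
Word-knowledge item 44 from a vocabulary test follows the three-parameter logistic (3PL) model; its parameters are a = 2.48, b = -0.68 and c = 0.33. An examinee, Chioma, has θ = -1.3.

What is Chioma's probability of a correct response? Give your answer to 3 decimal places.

P(θ) = c + (1 − c) · 1 / (1 + exp(−a(θ − b)))
Exponent: 2.48 × (-1.3 − (-0.68)) = -1.5376
1/(1 + e^{1.5376}) = 0.1769
P = 0.33 + 0.67 × 0.1769 = 0.4485

0.449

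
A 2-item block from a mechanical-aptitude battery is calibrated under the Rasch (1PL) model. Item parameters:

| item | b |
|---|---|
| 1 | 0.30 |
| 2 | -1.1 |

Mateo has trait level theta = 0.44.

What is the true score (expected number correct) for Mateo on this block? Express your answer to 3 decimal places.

1.358

P(theta) = 1 / (1 + exp(−(theta − b)))
P_1 = 1/(1+e^{-0.1400}) = 0.5349
P_2 = 1/(1+e^{-1.5400}) = 0.8235
E[score] = 0.5349 + 0.8235 = 1.3584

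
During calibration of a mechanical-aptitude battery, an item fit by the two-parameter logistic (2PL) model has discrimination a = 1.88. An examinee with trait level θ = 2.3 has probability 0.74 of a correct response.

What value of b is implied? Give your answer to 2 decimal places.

1.74

P(θ) = 1 / (1 + exp(−a(θ − b)))
logit(0.74) = ln(0.74/0.26) = 1.0460
b = θ − logit/(a) = 2.3 − 1.0460/1.8800 = 1.7436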